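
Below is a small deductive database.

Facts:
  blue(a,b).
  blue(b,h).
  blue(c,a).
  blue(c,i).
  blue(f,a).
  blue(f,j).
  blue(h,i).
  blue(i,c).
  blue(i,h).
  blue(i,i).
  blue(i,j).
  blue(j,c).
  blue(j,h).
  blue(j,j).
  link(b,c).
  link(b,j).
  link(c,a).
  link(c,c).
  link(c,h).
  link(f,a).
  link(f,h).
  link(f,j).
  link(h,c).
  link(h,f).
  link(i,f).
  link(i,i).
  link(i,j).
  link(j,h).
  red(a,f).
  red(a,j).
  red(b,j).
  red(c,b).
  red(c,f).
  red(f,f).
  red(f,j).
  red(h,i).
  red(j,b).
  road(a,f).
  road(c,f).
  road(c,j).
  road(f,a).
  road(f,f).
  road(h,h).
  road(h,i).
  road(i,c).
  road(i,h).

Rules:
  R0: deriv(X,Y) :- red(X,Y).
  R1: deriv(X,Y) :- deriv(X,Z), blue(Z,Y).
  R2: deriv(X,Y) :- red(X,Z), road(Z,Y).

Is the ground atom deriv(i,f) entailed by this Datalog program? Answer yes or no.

no

round 1: derive deriv(a,f) via R0 from red(a,f)
round 1: derive deriv(a,j) via R0 from red(a,j)
round 1: derive deriv(b,j) via R0 from red(b,j)
round 1: derive deriv(c,b) via R0 from red(c,b)
round 1: derive deriv(c,f) via R0 from red(c,f)
round 1: derive deriv(f,f) via R0 from red(f,f)
round 1: derive deriv(f,j) via R0 from red(f,j)
round 1: derive deriv(h,i) via R0 from red(h,i)
round 1: derive deriv(j,b) via R0 from red(j,b)
round 1: derive deriv(a,a) via R2 from red(a,f), road(f,a)
round 1: derive deriv(c,a) via R2 from red(c,f), road(f,a)
round 1: derive deriv(f,a) via R2 from red(f,f), road(f,a)
round 1: derive deriv(h,c) via R2 from red(h,i), road(i,c)
round 1: derive deriv(h,h) via R2 from red(h,i), road(i,h)
round 2: derive deriv(a,b) via R1 from deriv(a,a), blue(a,b)
round 2: derive deriv(a,c) via R1 from deriv(a,j), blue(j,c)
round 2: derive deriv(a,h) via R1 from deriv(a,j), blue(j,h)
round 2: derive deriv(b,c) via R1 from deriv(b,j), blue(j,c)
round 2: derive deriv(b,h) via R1 from deriv(b,j), blue(j,h)
round 2: derive deriv(c,h) via R1 from deriv(c,b), blue(b,h)
round 2: derive deriv(c,j) via R1 from deriv(c,f), blue(f,j)
round 2: derive deriv(f,b) via R1 from deriv(f,a), blue(a,b)
round 2: derive deriv(f,c) via R1 from deriv(f,j), blue(j,c)
round 2: derive deriv(f,h) via R1 from deriv(f,j), blue(j,h)
round 2: derive deriv(h,a) via R1 from deriv(h,c), blue(c,a)
round 2: derive deriv(h,j) via R1 from deriv(h,i), blue(i,j)
round 2: derive deriv(j,h) via R1 from deriv(j,b), blue(b,h)
round 3: derive deriv(a,i) via R1 from deriv(a,c), blue(c,i)
round 3: derive deriv(b,a) via R1 from deriv(b,c), blue(c,a)
round 3: derive deriv(b,i) via R1 from deriv(b,c), blue(c,i)
round 3: derive deriv(c,c) via R1 from deriv(c,j), blue(j,c)
round 3: derive deriv(c,i) via R1 from deriv(c,h), blue(h,i)
round 3: derive deriv(f,i) via R1 from deriv(f,c), blue(c,i)
round 3: derive deriv(h,b) via R1 from deriv(h,a), blue(a,b)
round 3: derive deriv(j,i) via R1 from deriv(j,h), blue(h,i)
round 4: derive deriv(b,b) via R1 from deriv(b,a), blue(a,b)
round 4: derive deriv(j,c) via R1 from deriv(j,i), blue(i,c)
round 4: derive deriv(j,j) via R1 from deriv(j,i), blue(i,j)
round 5: derive deriv(j,a) via R1 from deriv(j,c), blue(c,a)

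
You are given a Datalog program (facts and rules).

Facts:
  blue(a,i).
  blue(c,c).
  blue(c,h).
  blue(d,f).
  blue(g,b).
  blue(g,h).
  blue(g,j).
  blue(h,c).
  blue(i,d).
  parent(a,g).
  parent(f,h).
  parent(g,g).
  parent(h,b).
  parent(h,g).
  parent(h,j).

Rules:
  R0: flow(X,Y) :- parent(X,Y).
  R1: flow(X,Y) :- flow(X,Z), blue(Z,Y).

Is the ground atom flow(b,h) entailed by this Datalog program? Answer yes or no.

no

round 1: derive flow(a,g) via R0 from parent(a,g)
round 1: derive flow(f,h) via R0 from parent(f,h)
round 1: derive flow(g,g) via R0 from parent(g,g)
round 1: derive flow(h,b) via R0 from parent(h,b)
round 1: derive flow(h,g) via R0 from parent(h,g)
round 1: derive flow(h,j) via R0 from parent(h,j)
round 2: derive flow(a,b) via R1 from flow(a,g), blue(g,b)
round 2: derive flow(a,h) via R1 from flow(a,g), blue(g,h)
round 2: derive flow(a,j) via R1 from flow(a,g), blue(g,j)
round 2: derive flow(f,c) via R1 from flow(f,h), blue(h,c)
round 2: derive flow(g,b) via R1 from flow(g,g), blue(g,b)
round 2: derive flow(g,h) via R1 from flow(g,g), blue(g,h)
round 2: derive flow(g,j) via R1 from flow(g,g), blue(g,j)
round 2: derive flow(h,h) via R1 from flow(h,g), blue(g,h)
round 3: derive flow(a,c) via R1 from flow(a,h), blue(h,c)
round 3: derive flow(g,c) via R1 from flow(g,h), blue(h,c)
round 3: derive flow(h,c) via R1 from flow(h,h), blue(h,c)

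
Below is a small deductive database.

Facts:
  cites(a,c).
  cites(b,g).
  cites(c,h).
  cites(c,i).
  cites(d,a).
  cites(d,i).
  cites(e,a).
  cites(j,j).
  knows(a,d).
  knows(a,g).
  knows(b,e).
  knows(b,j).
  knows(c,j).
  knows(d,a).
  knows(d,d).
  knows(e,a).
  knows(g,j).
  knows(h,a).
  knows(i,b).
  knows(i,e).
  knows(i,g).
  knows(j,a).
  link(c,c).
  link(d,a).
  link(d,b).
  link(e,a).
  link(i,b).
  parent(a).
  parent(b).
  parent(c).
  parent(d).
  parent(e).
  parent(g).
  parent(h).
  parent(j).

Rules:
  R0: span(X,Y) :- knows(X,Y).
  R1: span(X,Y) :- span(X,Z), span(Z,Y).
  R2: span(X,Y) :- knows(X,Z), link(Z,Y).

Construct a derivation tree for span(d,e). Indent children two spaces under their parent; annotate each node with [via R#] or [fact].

span(d,e)  [via R1]
  span(d,b)  [via R2]
    knows(d,d)  [fact]
    link(d,b)  [fact]
  span(b,e)  [via R0]
    knows(b,e)  [fact]

round 1: derive span(a,d) via R0 from knows(a,d)
round 1: derive span(a,g) via R0 from knows(a,g)
round 1: derive span(b,e) via R0 from knows(b,e)
round 1: derive span(b,j) via R0 from knows(b,j)
round 1: derive span(c,j) via R0 from knows(c,j)
round 1: derive span(d,a) via R0 from knows(d,a)
round 1: derive span(d,d) via R0 from knows(d,d)
round 1: derive span(e,a) via R0 from knows(e,a)
round 1: derive span(g,j) via R0 from knows(g,j)
round 1: derive span(h,a) via R0 from knows(h,a)
round 1: derive span(i,b) via R0 from knows(i,b)
round 1: derive span(i,e) via R0 from knows(i,e)
round 1: derive span(i,g) via R0 from knows(i,g)
round 1: derive span(j,a) via R0 from knows(j,a)
round 1: derive span(a,a) via R2 from knows(a,d), link(d,a)
round 1: derive span(a,b) via R2 from knows(a,d), link(d,b)
round 1: derive span(b,a) via R2 from knows(b,e), link(e,a)
round 1: derive span(d,b) via R2 from knows(d,d), link(d,b)
round 1: derive span(i,a) via R2 from knows(i,e), link(e,a)
round 2: derive span(a,e) via R1 from span(a,b), span(b,e)
round 2: derive span(a,j) via R1 from span(a,b), span(b,j)
round 2: derive span(b,b) via R1 from span(b,a), span(a,b)
round 2: derive span(b,d) via R1 from span(b,a), span(a,d)
round 2: derive span(b,g) via R1 from span(b,a), span(a,g)
round 2: derive span(c,a) via R1 from span(c,j), span(j,a)
round 2: derive span(d,e) via R1 from span(d,b), span(b,e)
round 2: derive span(d,g) via R1 from span(d,a), span(a,g)
round 2: derive span(d,j) via R1 from span(d,b), span(b,j)
round 2: derive span(e,b) via R1 from span(e,a), span(a,b)
round 2: derive span(e,d) via R1 from span(e,a), span(a,d)
round 2: derive span(e,g) via R1 from span(e,a), span(a,g)
round 2: derive span(g,a) via R1 from span(g,j), span(j,a)
round 2: derive span(h,b) via R1 from span(h,a), span(a,b)
round 2: derive span(h,d) via R1 from span(h,a), span(a,d)
round 2: derive span(h,g) via R1 from span(h,a), span(a,g)
round 2: derive span(i,d) via R1 from span(i,a), span(a,d)
round 2: derive span(i,j) via R1 from span(i,b), span(b,j)
round 2: derive span(j,b) via R1 from span(j,a), span(a,b)
round 2: derive span(j,d) via R1 from span(j,a), span(a,d)
round 2: derive span(j,g) via R1 from span(j,a), span(a,g)
round 3: derive span(c,b) via R1 from span(c,a), span(a,b)
round 3: derive span(c,d) via R1 from span(c,a), span(a,d)
round 3: derive span(c,e) via R1 from span(c,a), span(a,e)
round 3: derive span(c,g) via R1 from span(c,a), span(a,g)
round 3: derive span(e,e) via R1 from span(e,a), span(a,e)
round 3: derive span(e,j) via R1 from span(e,a), span(a,j)
round 3: derive span(g,b) via R1 from span(g,a), span(a,b)
round 3: derive span(g,d) via R1 from span(g,a), span(a,d)
round 3: derive span(g,e) via R1 from span(g,a), span(a,e)
round 3: derive span(g,g) via R1 from span(g,a), span(a,g)
round 3: derive span(h,e) via R1 from span(h,a), span(a,e)
round 3: derive span(h,j) via R1 from span(h,a), span(a,j)
round 3: derive span(j,e) via R1 from span(j,a), span(a,e)
round 3: derive span(j,j) via R1 from span(j,a), span(a,j)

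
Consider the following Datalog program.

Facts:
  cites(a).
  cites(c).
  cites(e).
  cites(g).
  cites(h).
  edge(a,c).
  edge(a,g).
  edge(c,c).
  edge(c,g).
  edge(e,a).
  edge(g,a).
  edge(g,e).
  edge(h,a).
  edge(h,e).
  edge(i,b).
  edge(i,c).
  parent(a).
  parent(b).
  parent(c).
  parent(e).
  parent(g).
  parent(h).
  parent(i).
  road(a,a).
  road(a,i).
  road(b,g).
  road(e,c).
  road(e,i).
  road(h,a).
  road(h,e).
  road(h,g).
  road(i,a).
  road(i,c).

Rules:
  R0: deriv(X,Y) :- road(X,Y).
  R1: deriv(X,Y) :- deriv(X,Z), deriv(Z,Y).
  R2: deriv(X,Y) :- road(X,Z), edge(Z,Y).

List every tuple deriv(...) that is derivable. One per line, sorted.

round 1: derive deriv(a,a) via R0 from road(a,a)
round 1: derive deriv(a,i) via R0 from road(a,i)
round 1: derive deriv(b,g) via R0 from road(b,g)
round 1: derive deriv(e,c) via R0 from road(e,c)
round 1: derive deriv(e,i) via R0 from road(e,i)
round 1: derive deriv(h,a) via R0 from road(h,a)
round 1: derive deriv(h,e) via R0 from road(h,e)
round 1: derive deriv(h,g) via R0 from road(h,g)
round 1: derive deriv(i,a) via R0 from road(i,a)
round 1: derive deriv(i,c) via R0 from road(i,c)
round 1: derive deriv(a,b) via R2 from road(a,i), edge(i,b)
round 1: derive deriv(a,c) via R2 from road(a,a), edge(a,c)
round 1: derive deriv(a,g) via R2 from road(a,a), edge(a,g)
round 1: derive deriv(b,a) via R2 from road(b,g), edge(g,a)
round 1: derive deriv(b,e) via R2 from road(b,g), edge(g,e)
round 1: derive deriv(e,b) via R2 from road(e,i), edge(i,b)
round 1: derive deriv(e,g) via R2 from road(e,c), edge(c,g)
round 1: derive deriv(h,c) via R2 from road(h,a), edge(a,c)
round 1: derive deriv(i,g) via R2 from road(i,a), edge(a,g)
round 2: derive deriv(a,e) via R1 from deriv(a,b), deriv(b,e)
round 2: derive deriv(b,b) via R1 from deriv(b,a), deriv(a,b)
round 2: derive deriv(b,c) via R1 from deriv(b,a), deriv(a,c)
round 2: derive deriv(b,i) via R1 from deriv(b,a), deriv(a,i)
round 2: derive deriv(e,a) via R1 from deriv(e,b), deriv(b,a)
round 2: derive deriv(e,e) via R1 from deriv(e,b), deriv(b,e)
round 2: derive deriv(h,b) via R1 from deriv(h,a), deriv(a,b)
round 2: derive deriv(h,i) via R1 from deriv(h,a), deriv(a,i)
round 2: derive deriv(i,b) via R1 from deriv(i,a), deriv(a,b)
round 2: derive deriv(i,i) via R1 from deriv(i,a), deriv(a,i)
round 3: derive deriv(i,e) via R1 from deriv(i,a), deriv(a,e)

deriv(a,a)
deriv(a,b)
deriv(a,c)
deriv(a,e)
deriv(a,g)
deriv(a,i)
deriv(b,a)
deriv(b,b)
deriv(b,c)
deriv(b,e)
deriv(b,g)
deriv(b,i)
deriv(e,a)
deriv(e,b)
deriv(e,c)
deriv(e,e)
deriv(e,g)
deriv(e,i)
deriv(h,a)
deriv(h,b)
deriv(h,c)
deriv(h,e)
deriv(h,g)
deriv(h,i)
deriv(i,a)
deriv(i,b)
deriv(i,c)
deriv(i,e)
deriv(i,g)
deriv(i,i)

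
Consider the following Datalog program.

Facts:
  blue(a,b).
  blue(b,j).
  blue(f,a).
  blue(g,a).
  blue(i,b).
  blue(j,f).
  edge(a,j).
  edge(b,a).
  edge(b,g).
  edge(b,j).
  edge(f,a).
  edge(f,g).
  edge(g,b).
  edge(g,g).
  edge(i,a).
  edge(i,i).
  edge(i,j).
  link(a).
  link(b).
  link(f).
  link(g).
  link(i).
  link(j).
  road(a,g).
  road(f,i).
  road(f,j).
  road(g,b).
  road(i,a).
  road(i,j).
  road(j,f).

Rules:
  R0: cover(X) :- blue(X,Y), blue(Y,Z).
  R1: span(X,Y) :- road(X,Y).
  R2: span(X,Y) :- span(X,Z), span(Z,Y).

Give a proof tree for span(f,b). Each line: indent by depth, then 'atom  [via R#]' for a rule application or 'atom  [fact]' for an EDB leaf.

round 1: derive span(a,g) via R1 from road(a,g)
round 1: derive span(f,i) via R1 from road(f,i)
round 1: derive span(f,j) via R1 from road(f,j)
round 1: derive span(g,b) via R1 from road(g,b)
round 1: derive span(i,a) via R1 from road(i,a)
round 1: derive span(i,j) via R1 from road(i,j)
round 1: derive span(j,f) via R1 from road(j,f)
round 2: derive span(a,b) via R2 from span(a,g), span(g,b)
round 2: derive span(f,a) via R2 from span(f,i), span(i,a)
round 2: derive span(f,f) via R2 from span(f,j), span(j,f)
round 2: derive span(i,f) via R2 from span(i,j), span(j,f)
round 2: derive span(i,g) via R2 from span(i,a), span(a,g)
round 2: derive span(j,i) via R2 from span(j,f), span(f,i)
round 2: derive span(j,j) via R2 from span(j,f), span(f,j)
round 3: derive span(f,b) via R2 from span(f,a), span(a,b)
round 3: derive span(f,g) via R2 from span(f,a), span(a,g)
round 3: derive span(i,b) via R2 from span(i,a), span(a,b)
round 3: derive span(i,i) via R2 from span(i,f), span(f,i)
round 3: derive span(j,a) via R2 from span(j,f), span(f,a)
round 3: derive span(j,g) via R2 from span(j,i), span(i,g)
round 4: derive span(j,b) via R2 from span(j,a), span(a,b)

span(f,b)  [via R2]
  span(f,a)  [via R2]
    span(f,i)  [via R1]
      road(f,i)  [fact]
    span(i,a)  [via R1]
      road(i,a)  [fact]
  span(a,b)  [via R2]
    span(a,g)  [via R1]
      road(a,g)  [fact]
    span(g,b)  [via R1]
      road(g,b)  [fact]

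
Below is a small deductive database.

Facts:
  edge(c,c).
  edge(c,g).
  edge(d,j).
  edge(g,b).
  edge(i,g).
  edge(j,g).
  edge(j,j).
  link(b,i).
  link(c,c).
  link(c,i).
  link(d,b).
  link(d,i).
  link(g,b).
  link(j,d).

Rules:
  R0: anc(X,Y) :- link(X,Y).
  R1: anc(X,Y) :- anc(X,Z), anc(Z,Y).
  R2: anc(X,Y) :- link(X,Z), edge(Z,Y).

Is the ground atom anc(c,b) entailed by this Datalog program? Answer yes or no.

round 1: derive anc(b,i) via R0 from link(b,i)
round 1: derive anc(c,c) via R0 from link(c,c)
round 1: derive anc(c,i) via R0 from link(c,i)
round 1: derive anc(d,b) via R0 from link(d,b)
round 1: derive anc(d,i) via R0 from link(d,i)
round 1: derive anc(g,b) via R0 from link(g,b)
round 1: derive anc(j,d) via R0 from link(j,d)
round 1: derive anc(b,g) via R2 from link(b,i), edge(i,g)
round 1: derive anc(c,g) via R2 from link(c,c), edge(c,g)
round 1: derive anc(d,g) via R2 from link(d,i), edge(i,g)
round 1: derive anc(j,j) via R2 from link(j,d), edge(d,j)
round 2: derive anc(b,b) via R1 from anc(b,g), anc(g,b)
round 2: derive anc(c,b) via R1 from anc(c,g), anc(g,b)
round 2: derive anc(g,g) via R1 from anc(g,b), anc(b,g)
round 2: derive anc(g,i) via R1 from anc(g,b), anc(b,i)
round 2: derive anc(j,b) via R1 from anc(j,d), anc(d,b)
round 2: derive anc(j,g) via R1 from anc(j,d), anc(d,g)
round 2: derive anc(j,i) via R1 from anc(j,d), anc(d,i)

yes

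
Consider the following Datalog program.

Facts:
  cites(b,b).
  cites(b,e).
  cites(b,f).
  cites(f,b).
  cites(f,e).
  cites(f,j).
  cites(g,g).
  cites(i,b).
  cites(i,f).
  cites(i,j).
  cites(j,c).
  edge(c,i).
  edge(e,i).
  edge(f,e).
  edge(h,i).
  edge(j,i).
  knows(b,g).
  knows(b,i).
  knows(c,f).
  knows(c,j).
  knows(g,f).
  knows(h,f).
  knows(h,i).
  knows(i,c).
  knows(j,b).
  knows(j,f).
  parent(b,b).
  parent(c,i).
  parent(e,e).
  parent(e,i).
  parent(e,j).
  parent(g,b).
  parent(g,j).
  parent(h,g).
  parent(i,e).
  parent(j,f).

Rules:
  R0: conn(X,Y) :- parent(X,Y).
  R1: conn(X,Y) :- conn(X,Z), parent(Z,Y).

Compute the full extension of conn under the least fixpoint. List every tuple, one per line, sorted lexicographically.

conn(b,b)
conn(c,e)
conn(c,f)
conn(c,i)
conn(c,j)
conn(e,e)
conn(e,f)
conn(e,i)
conn(e,j)
conn(g,b)
conn(g,f)
conn(g,j)
conn(h,b)
conn(h,f)
conn(h,g)
conn(h,j)
conn(i,e)
conn(i,f)
conn(i,i)
conn(i,j)
conn(j,f)

round 1: derive conn(b,b) via R0 from parent(b,b)
round 1: derive conn(c,i) via R0 from parent(c,i)
round 1: derive conn(e,e) via R0 from parent(e,e)
round 1: derive conn(e,i) via R0 from parent(e,i)
round 1: derive conn(e,j) via R0 from parent(e,j)
round 1: derive conn(g,b) via R0 from parent(g,b)
round 1: derive conn(g,j) via R0 from parent(g,j)
round 1: derive conn(h,g) via R0 from parent(h,g)
round 1: derive conn(i,e) via R0 from parent(i,e)
round 1: derive conn(j,f) via R0 from parent(j,f)
round 2: derive conn(c,e) via R1 from conn(c,i), parent(i,e)
round 2: derive conn(e,f) via R1 from conn(e,j), parent(j,f)
round 2: derive conn(g,f) via R1 from conn(g,j), parent(j,f)
round 2: derive conn(h,b) via R1 from conn(h,g), parent(g,b)
round 2: derive conn(h,j) via R1 from conn(h,g), parent(g,j)
round 2: derive conn(i,i) via R1 from conn(i,e), parent(e,i)
round 2: derive conn(i,j) via R1 from conn(i,e), parent(e,j)
round 3: derive conn(c,j) via R1 from conn(c,e), parent(e,j)
round 3: derive conn(h,f) via R1 from conn(h,j), parent(j,f)
round 3: derive conn(i,f) via R1 from conn(i,j), parent(j,f)
round 4: derive conn(c,f) via R1 from conn(c,j), parent(j,f)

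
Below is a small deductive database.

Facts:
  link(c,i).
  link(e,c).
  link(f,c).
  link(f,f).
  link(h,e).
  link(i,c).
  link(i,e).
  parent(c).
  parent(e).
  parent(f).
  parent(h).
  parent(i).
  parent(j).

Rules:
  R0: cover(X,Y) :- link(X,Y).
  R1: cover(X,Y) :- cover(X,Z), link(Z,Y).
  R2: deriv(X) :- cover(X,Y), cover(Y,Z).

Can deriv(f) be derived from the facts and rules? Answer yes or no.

yes

round 1: derive cover(c,i) via R0 from link(c,i)
round 1: derive cover(e,c) via R0 from link(e,c)
round 1: derive cover(f,c) via R0 from link(f,c)
round 1: derive cover(f,f) via R0 from link(f,f)
round 1: derive cover(h,e) via R0 from link(h,e)
round 1: derive cover(i,c) via R0 from link(i,c)
round 1: derive cover(i,e) via R0 from link(i,e)
round 2: derive cover(c,c) via R1 from cover(c,i), link(i,c)
round 2: derive cover(c,e) via R1 from cover(c,i), link(i,e)
round 2: derive cover(e,i) via R1 from cover(e,c), link(c,i)
round 2: derive cover(f,i) via R1 from cover(f,c), link(c,i)
round 2: derive cover(h,c) via R1 from cover(h,e), link(e,c)
round 2: derive cover(i,i) via R1 from cover(i,c), link(c,i)
round 2: derive deriv(c) via R2 from cover(c,i), cover(i,c)
round 2: derive deriv(e) via R2 from cover(e,c), cover(c,i)
round 2: derive deriv(f) via R2 from cover(f,c), cover(c,i)
round 2: derive deriv(h) via R2 from cover(h,e), cover(e,c)
round 2: derive deriv(i) via R2 from cover(i,c), cover(c,i)
round 3: derive cover(e,e) via R1 from cover(e,i), link(i,e)
round 3: derive cover(f,e) via R1 from cover(f,i), link(i,e)
round 3: derive cover(h,i) via R1 from cover(h,c), link(c,i)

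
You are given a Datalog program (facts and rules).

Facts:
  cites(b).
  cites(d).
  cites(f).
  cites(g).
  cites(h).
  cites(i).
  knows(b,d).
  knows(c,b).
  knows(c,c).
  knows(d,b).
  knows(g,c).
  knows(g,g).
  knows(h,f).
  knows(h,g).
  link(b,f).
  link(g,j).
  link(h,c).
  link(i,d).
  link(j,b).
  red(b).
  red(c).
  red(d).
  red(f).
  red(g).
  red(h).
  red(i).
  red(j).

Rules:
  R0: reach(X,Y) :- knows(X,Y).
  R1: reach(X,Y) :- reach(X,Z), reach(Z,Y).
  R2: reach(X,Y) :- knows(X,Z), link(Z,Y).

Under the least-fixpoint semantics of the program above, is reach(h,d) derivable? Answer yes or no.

round 1: derive reach(b,d) via R0 from knows(b,d)
round 1: derive reach(c,b) via R0 from knows(c,b)
round 1: derive reach(c,c) via R0 from knows(c,c)
round 1: derive reach(d,b) via R0 from knows(d,b)
round 1: derive reach(g,c) via R0 from knows(g,c)
round 1: derive reach(g,g) via R0 from knows(g,g)
round 1: derive reach(h,f) via R0 from knows(h,f)
round 1: derive reach(h,g) via R0 from knows(h,g)
round 1: derive reach(c,f) via R2 from knows(c,b), link(b,f)
round 1: derive reach(d,f) via R2 from knows(d,b), link(b,f)
round 1: derive reach(g,j) via R2 from knows(g,g), link(g,j)
round 1: derive reach(h,j) via R2 from knows(h,g), link(g,j)
round 2: derive reach(b,b) via R1 from reach(b,d), reach(d,b)
round 2: derive reach(b,f) via R1 from reach(b,d), reach(d,f)
round 2: derive reach(c,d) via R1 from reach(c,b), reach(b,d)
round 2: derive reach(d,d) via R1 from reach(d,b), reach(b,d)
round 2: derive reach(g,b) via R1 from reach(g,c), reach(c,b)
round 2: derive reach(g,f) via R1 from reach(g,c), reach(c,f)
round 2: derive reach(h,c) via R1 from reach(h,g), reach(g,c)
round 3: derive reach(g,d) via R1 from reach(g,b), reach(b,d)
round 3: derive reach(h,b) via R1 from reach(h,c), reach(c,b)
round 3: derive reach(h,d) via R1 from reach(h,c), reach(c,d)

yes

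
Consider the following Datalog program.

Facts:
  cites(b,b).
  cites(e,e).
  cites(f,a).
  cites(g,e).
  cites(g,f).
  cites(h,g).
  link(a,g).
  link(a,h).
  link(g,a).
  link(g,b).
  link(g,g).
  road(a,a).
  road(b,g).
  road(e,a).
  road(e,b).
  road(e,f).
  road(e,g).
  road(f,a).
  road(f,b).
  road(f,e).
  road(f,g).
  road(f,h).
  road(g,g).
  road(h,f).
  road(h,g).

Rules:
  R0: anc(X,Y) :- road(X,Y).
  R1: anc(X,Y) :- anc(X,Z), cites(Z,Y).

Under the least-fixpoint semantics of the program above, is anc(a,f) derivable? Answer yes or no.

no

round 1: derive anc(a,a) via R0 from road(a,a)
round 1: derive anc(b,g) via R0 from road(b,g)
round 1: derive anc(e,a) via R0 from road(e,a)
round 1: derive anc(e,b) via R0 from road(e,b)
round 1: derive anc(e,f) via R0 from road(e,f)
round 1: derive anc(e,g) via R0 from road(e,g)
round 1: derive anc(f,a) via R0 from road(f,a)
round 1: derive anc(f,b) via R0 from road(f,b)
round 1: derive anc(f,e) via R0 from road(f,e)
round 1: derive anc(f,g) via R0 from road(f,g)
round 1: derive anc(f,h) via R0 from road(f,h)
round 1: derive anc(g,g) via R0 from road(g,g)
round 1: derive anc(h,f) via R0 from road(h,f)
round 1: derive anc(h,g) via R0 from road(h,g)
round 2: derive anc(b,e) via R1 from anc(b,g), cites(g,e)
round 2: derive anc(b,f) via R1 from anc(b,g), cites(g,f)
round 2: derive anc(e,e) via R1 from anc(e,g), cites(g,e)
round 2: derive anc(f,f) via R1 from anc(f,g), cites(g,f)
round 2: derive anc(g,e) via R1 from anc(g,g), cites(g,e)
round 2: derive anc(g,f) via R1 from anc(g,g), cites(g,f)
round 2: derive anc(h,a) via R1 from anc(h,f), cites(f,a)
round 2: derive anc(h,e) via R1 from anc(h,g), cites(g,e)
round 3: derive anc(b,a) via R1 from anc(b,f), cites(f,a)
round 3: derive anc(g,a) via R1 from anc(g,f), cites(f,a)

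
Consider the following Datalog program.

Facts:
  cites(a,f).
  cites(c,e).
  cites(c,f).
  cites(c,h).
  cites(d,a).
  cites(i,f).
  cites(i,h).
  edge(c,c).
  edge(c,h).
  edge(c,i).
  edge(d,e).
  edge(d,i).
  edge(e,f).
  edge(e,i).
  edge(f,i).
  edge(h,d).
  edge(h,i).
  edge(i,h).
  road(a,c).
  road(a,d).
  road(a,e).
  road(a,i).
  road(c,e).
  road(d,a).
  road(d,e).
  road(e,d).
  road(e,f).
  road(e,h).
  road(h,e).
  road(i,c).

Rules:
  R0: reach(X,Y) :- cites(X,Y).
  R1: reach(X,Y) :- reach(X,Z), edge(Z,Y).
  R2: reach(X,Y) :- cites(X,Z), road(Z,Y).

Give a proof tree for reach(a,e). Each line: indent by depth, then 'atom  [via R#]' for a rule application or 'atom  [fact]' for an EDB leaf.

reach(a,e)  [via R1]
  reach(a,d)  [via R1]
    reach(a,h)  [via R1]
      reach(a,i)  [via R1]
        reach(a,f)  [via R0]
          cites(a,f)  [fact]
        edge(f,i)  [fact]
      edge(i,h)  [fact]
    edge(h,d)  [fact]
  edge(d,e)  [fact]

round 1: derive reach(a,f) via R0 from cites(a,f)
round 1: derive reach(c,e) via R0 from cites(c,e)
round 1: derive reach(c,f) via R0 from cites(c,f)
round 1: derive reach(c,h) via R0 from cites(c,h)
round 1: derive reach(d,a) via R0 from cites(d,a)
round 1: derive reach(i,f) via R0 from cites(i,f)
round 1: derive reach(i,h) via R0 from cites(i,h)
round 1: derive reach(c,d) via R2 from cites(c,e), road(e,d)
round 1: derive reach(d,c) via R2 from cites(d,a), road(a,c)
round 1: derive reach(d,d) via R2 from cites(d,a), road(a,d)
round 1: derive reach(d,e) via R2 from cites(d,a), road(a,e)
round 1: derive reach(d,i) via R2 from cites(d,a), road(a,i)
round 1: derive reach(i,e) via R2 from cites(i,h), road(h,e)
round 2: derive reach(a,i) via R1 from reach(a,f), edge(f,i)
round 2: derive reach(c,i) via R1 from reach(c,d), edge(d,i)
round 2: derive reach(d,f) via R1 from reach(d,e), edge(e,f)
round 2: derive reach(d,h) via R1 from reach(d,c), edge(c,h)
round 2: derive reach(i,d) via R1 from reach(i,h), edge(h,d)
round 2: derive reach(i,i) via R1 from reach(i,e), edge(e,i)
round 3: derive reach(a,h) via R1 from reach(a,i), edge(i,h)
round 4: derive reach(a,d) via R1 from reach(a,h), edge(h,d)
round 5: derive reach(a,e) via R1 from reach(a,d), edge(d,e)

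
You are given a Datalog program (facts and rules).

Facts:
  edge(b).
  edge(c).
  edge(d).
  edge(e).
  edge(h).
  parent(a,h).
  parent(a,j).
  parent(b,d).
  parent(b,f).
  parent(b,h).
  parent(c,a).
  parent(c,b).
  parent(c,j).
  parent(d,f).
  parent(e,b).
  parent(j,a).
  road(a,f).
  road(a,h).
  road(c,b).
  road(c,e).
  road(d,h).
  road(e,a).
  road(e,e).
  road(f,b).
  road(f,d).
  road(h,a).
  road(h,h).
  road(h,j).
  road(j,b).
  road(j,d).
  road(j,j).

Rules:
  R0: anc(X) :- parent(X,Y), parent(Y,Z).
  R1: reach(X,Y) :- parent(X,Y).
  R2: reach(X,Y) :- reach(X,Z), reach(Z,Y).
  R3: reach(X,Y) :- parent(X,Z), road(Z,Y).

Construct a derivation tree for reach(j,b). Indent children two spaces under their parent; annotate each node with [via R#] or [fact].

round 1: derive reach(a,h) via R1 from parent(a,h)
round 1: derive reach(a,j) via R1 from parent(a,j)
round 1: derive reach(b,d) via R1 from parent(b,d)
round 1: derive reach(b,f) via R1 from parent(b,f)
round 1: derive reach(b,h) via R1 from parent(b,h)
round 1: derive reach(c,a) via R1 from parent(c,a)
round 1: derive reach(c,b) via R1 from parent(c,b)
round 1: derive reach(c,j) via R1 from parent(c,j)
round 1: derive reach(d,f) via R1 from parent(d,f)
round 1: derive reach(e,b) via R1 from parent(e,b)
round 1: derive reach(j,a) via R1 from parent(j,a)
round 1: derive reach(a,a) via R3 from parent(a,h), road(h,a)
round 1: derive reach(a,b) via R3 from parent(a,j), road(j,b)
round 1: derive reach(a,d) via R3 from parent(a,j), road(j,d)
round 1: derive reach(b,a) via R3 from parent(b,h), road(h,a)
round 1: derive reach(b,b) via R3 from parent(b,f), road(f,b)
round 1: derive reach(b,j) via R3 from parent(b,h), road(h,j)
round 1: derive reach(c,d) via R3 from parent(c,j), road(j,d)
round 1: derive reach(c,f) via R3 from parent(c,a), road(a,f)
round 1: derive reach(c,h) via R3 from parent(c,a), road(a,h)
round 1: derive reach(d,b) via R3 from parent(d,f), road(f,b)
round 1: derive reach(d,d) via R3 from parent(d,f), road(f,d)
round 1: derive reach(j,f) via R3 from parent(j,a), road(a,f)
round 1: derive reach(j,h) via R3 from parent(j,a), road(a,h)
round 2: derive reach(a,f) via R2 from reach(a,b), reach(b,f)
round 2: derive reach(d,a) via R2 from reach(d,b), reach(b,a)
round 2: derive reach(d,h) via R2 from reach(d,b), reach(b,h)
round 2: derive reach(d,j) via R2 from reach(d,b), reach(b,j)
round 2: derive reach(e,a) via R2 from reach(e,b), reach(b,a)
round 2: derive reach(e,d) via R2 from reach(e,b), reach(b,d)
round 2: derive reach(e,f) via R2 from reach(e,b), reach(b,f)
round 2: derive reach(e,h) via R2 from reach(e,b), reach(b,h)
round 2: derive reach(e,j) via R2 from reach(e,b), reach(b,j)
round 2: derive reach(j,b) via R2 from reach(j,a), reach(a,b)
round 2: derive reach(j,d) via R2 from reach(j,a), reach(a,d)
round 2: derive reach(j,j) via R2 from reach(j,a), reach(a,j)

reach(j,b)  [via R2]
  reach(j,a)  [via R1]
    parent(j,a)  [fact]
  reach(a,b)  [via R3]
    parent(a,j)  [fact]
    road(j,b)  [fact]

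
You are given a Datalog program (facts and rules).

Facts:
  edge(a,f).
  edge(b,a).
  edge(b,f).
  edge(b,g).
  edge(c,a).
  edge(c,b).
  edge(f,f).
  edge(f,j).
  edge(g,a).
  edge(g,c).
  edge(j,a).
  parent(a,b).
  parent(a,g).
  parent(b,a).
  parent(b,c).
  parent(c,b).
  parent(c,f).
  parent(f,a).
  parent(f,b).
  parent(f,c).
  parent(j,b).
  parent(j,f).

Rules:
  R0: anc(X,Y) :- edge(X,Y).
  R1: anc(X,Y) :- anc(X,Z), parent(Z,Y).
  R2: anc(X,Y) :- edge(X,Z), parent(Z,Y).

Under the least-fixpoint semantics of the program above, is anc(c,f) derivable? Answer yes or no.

yes

round 1: derive anc(a,f) via R0 from edge(a,f)
round 1: derive anc(b,a) via R0 from edge(b,a)
round 1: derive anc(b,f) via R0 from edge(b,f)
round 1: derive anc(b,g) via R0 from edge(b,g)
round 1: derive anc(c,a) via R0 from edge(c,a)
round 1: derive anc(c,b) via R0 from edge(c,b)
round 1: derive anc(f,f) via R0 from edge(f,f)
round 1: derive anc(f,j) via R0 from edge(f,j)
round 1: derive anc(g,a) via R0 from edge(g,a)
round 1: derive anc(g,c) via R0 from edge(g,c)
round 1: derive anc(j,a) via R0 from edge(j,a)
round 1: derive anc(a,a) via R2 from edge(a,f), parent(f,a)
round 1: derive anc(a,b) via R2 from edge(a,f), parent(f,b)
round 1: derive anc(a,c) via R2 from edge(a,f), parent(f,c)
round 1: derive anc(b,b) via R2 from edge(b,a), parent(a,b)
round 1: derive anc(b,c) via R2 from edge(b,f), parent(f,c)
round 1: derive anc(c,c) via R2 from edge(c,b), parent(b,c)
round 1: derive anc(c,g) via R2 from edge(c,a), parent(a,g)
round 1: derive anc(f,a) via R2 from edge(f,f), parent(f,a)
round 1: derive anc(f,b) via R2 from edge(f,f), parent(f,b)
round 1: derive anc(f,c) via R2 from edge(f,f), parent(f,c)
round 1: derive anc(g,b) via R2 from edge(g,a), parent(a,b)
round 1: derive anc(g,f) via R2 from edge(g,c), parent(c,f)
round 1: derive anc(g,g) via R2 from edge(g,a), parent(a,g)
round 1: derive anc(j,b) via R2 from edge(j,a), parent(a,b)
round 1: derive anc(j,g) via R2 from edge(j,a), parent(a,g)
round 2: derive anc(a,g) via R1 from anc(a,a), parent(a,g)
round 2: derive anc(c,f) via R1 from anc(c,c), parent(c,f)
round 2: derive anc(f,g) via R1 from anc(f,a), parent(a,g)
round 2: derive anc(j,c) via R1 from anc(j,b), parent(b,c)
round 3: derive anc(j,f) via R1 from anc(j,c), parent(c,f)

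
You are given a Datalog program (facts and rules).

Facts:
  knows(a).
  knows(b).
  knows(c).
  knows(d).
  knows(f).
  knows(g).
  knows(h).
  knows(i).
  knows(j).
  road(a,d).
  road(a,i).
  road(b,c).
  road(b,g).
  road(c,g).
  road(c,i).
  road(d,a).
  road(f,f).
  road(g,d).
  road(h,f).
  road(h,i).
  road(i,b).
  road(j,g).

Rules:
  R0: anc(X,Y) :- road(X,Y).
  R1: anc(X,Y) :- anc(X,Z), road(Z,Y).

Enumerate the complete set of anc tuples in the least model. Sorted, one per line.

anc(a,a)
anc(a,b)
anc(a,c)
anc(a,d)
anc(a,g)
anc(a,i)
anc(b,a)
anc(b,b)
anc(b,c)
anc(b,d)
anc(b,g)
anc(b,i)
anc(c,a)
anc(c,b)
anc(c,c)
anc(c,d)
anc(c,g)
anc(c,i)
anc(d,a)
anc(d,b)
anc(d,c)
anc(d,d)
anc(d,g)
anc(d,i)
anc(f,f)
anc(g,a)
anc(g,b)
anc(g,c)
anc(g,d)
anc(g,g)
anc(g,i)
anc(h,a)
anc(h,b)
anc(h,c)
anc(h,d)
anc(h,f)
anc(h,g)
anc(h,i)
anc(i,a)
anc(i,b)
anc(i,c)
anc(i,d)
anc(i,g)
anc(i,i)
anc(j,a)
anc(j,b)
anc(j,c)
anc(j,d)
anc(j,g)
anc(j,i)

round 1: derive anc(a,d) via R0 from road(a,d)
round 1: derive anc(a,i) via R0 from road(a,i)
round 1: derive anc(b,c) via R0 from road(b,c)
round 1: derive anc(b,g) via R0 from road(b,g)
round 1: derive anc(c,g) via R0 from road(c,g)
round 1: derive anc(c,i) via R0 from road(c,i)
round 1: derive anc(d,a) via R0 from road(d,a)
round 1: derive anc(f,f) via R0 from road(f,f)
round 1: derive anc(g,d) via R0 from road(g,d)
round 1: derive anc(h,f) via R0 from road(h,f)
round 1: derive anc(h,i) via R0 from road(h,i)
round 1: derive anc(i,b) via R0 from road(i,b)
round 1: derive anc(j,g) via R0 from road(j,g)
round 2: derive anc(a,a) via R1 from anc(a,d), road(d,a)
round 2: derive anc(a,b) via R1 from anc(a,i), road(i,b)
round 2: derive anc(b,d) via R1 from anc(b,g), road(g,d)
round 2: derive anc(b,i) via R1 from anc(b,c), road(c,i)
round 2: derive anc(c,b) via R1 from anc(c,i), road(i,b)
round 2: derive anc(c,d) via R1 from anc(c,g), road(g,d)
round 2: derive anc(d,d) via R1 from anc(d,a), road(a,d)
round 2: derive anc(d,i) via R1 from anc(d,a), road(a,i)
round 2: derive anc(g,a) via R1 from anc(g,d), road(d,a)
round 2: derive anc(h,b) via R1 from anc(h,i), road(i,b)
round 2: derive anc(i,c) via R1 from anc(i,b), road(b,c)
round 2: derive anc(i,g) via R1 from anc(i,b), road(b,g)
round 2: derive anc(j,d) via R1 from anc(j,g), road(g,d)
round 3: derive anc(a,c) via R1 from anc(a,b), road(b,c)
round 3: derive anc(a,g) via R1 from anc(a,b), road(b,g)
round 3: derive anc(b,a) via R1 from anc(b,d), road(d,a)
round 3: derive anc(b,b) via R1 from anc(b,i), road(i,b)
round 3: derive anc(c,a) via R1 from anc(c,d), road(d,a)
round 3: derive anc(c,c) via R1 from anc(c,b), road(b,c)
round 3: derive anc(d,b) via R1 from anc(d,i), road(i,b)
round 3: derive anc(g,i) via R1 from anc(g,a), road(a,i)
round 3: derive anc(h,c) via R1 from anc(h,b), road(b,c)
round 3: derive anc(h,g) via R1 from anc(h,b), road(b,g)
round 3: derive anc(i,d) via R1 from anc(i,g), road(g,d)
round 3: derive anc(i,i) via R1 from anc(i,c), road(c,i)
round 3: derive anc(j,a) via R1 from anc(j,d), road(d,a)
round 4: derive anc(d,c) via R1 from anc(d,b), road(b,c)
round 4: derive anc(d,g) via R1 from anc(d,b), road(b,g)
round 4: derive anc(g,b) via R1 from anc(g,i), road(i,b)
round 4: derive anc(h,d) via R1 from anc(h,g), road(g,d)
round 4: derive anc(i,a) via R1 from anc(i,d), road(d,a)
round 4: derive anc(j,i) via R1 from anc(j,a), road(a,i)
round 5: derive anc(g,c) via R1 from anc(g,b), road(b,c)
round 5: derive anc(g,g) via R1 from anc(g,b), road(b,g)
round 5: derive anc(h,a) via R1 from anc(h,d), road(d,a)
round 5: derive anc(j,b) via R1 from anc(j,i), road(i,b)
round 6: derive anc(j,c) via R1 from anc(j,b), road(b,c)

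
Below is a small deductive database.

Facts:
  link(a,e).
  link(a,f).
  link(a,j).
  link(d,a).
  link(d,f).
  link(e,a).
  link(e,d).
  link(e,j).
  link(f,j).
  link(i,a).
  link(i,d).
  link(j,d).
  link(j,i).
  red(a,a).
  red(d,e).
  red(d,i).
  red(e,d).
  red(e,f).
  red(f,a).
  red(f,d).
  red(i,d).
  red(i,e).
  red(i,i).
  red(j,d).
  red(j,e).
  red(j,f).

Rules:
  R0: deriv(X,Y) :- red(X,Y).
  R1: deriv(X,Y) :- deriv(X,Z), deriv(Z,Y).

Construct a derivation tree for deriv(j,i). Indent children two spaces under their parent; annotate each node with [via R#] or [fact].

round 1: derive deriv(a,a) via R0 from red(a,a)
round 1: derive deriv(d,e) via R0 from red(d,e)
round 1: derive deriv(d,i) via R0 from red(d,i)
round 1: derive deriv(e,d) via R0 from red(e,d)
round 1: derive deriv(e,f) via R0 from red(e,f)
round 1: derive deriv(f,a) via R0 from red(f,a)
round 1: derive deriv(f,d) via R0 from red(f,d)
round 1: derive deriv(i,d) via R0 from red(i,d)
round 1: derive deriv(i,e) via R0 from red(i,e)
round 1: derive deriv(i,i) via R0 from red(i,i)
round 1: derive deriv(j,d) via R0 from red(j,d)
round 1: derive deriv(j,e) via R0 from red(j,e)
round 1: derive deriv(j,f) via R0 from red(j,f)
round 2: derive deriv(d,d) via R1 from deriv(d,e), deriv(e,d)
round 2: derive deriv(d,f) via R1 from deriv(d,e), deriv(e,f)
round 2: derive deriv(e,a) via R1 from deriv(e,f), deriv(f,a)
round 2: derive deriv(e,e) via R1 from deriv(e,d), deriv(d,e)
round 2: derive deriv(e,i) via R1 from deriv(e,d), deriv(d,i)
round 2: derive deriv(f,e) via R1 from deriv(f,d), deriv(d,e)
round 2: derive deriv(f,i) via R1 from deriv(f,d), deriv(d,i)
round 2: derive deriv(i,f) via R1 from deriv(i,e), deriv(e,f)
round 2: derive deriv(j,a) via R1 from deriv(j,f), deriv(f,a)
round 2: derive deriv(j,i) via R1 from deriv(j,d), deriv(d,i)
round 3: derive deriv(d,a) via R1 from deriv(d,e), deriv(e,a)
round 3: derive deriv(f,f) via R1 from deriv(f,d), deriv(d,f)
round 3: derive deriv(i,a) via R1 from deriv(i,e), deriv(e,a)

deriv(j,i)  [via R1]
  deriv(j,d)  [via R0]
    red(j,d)  [fact]
  deriv(d,i)  [via R0]
    red(d,i)  [fact]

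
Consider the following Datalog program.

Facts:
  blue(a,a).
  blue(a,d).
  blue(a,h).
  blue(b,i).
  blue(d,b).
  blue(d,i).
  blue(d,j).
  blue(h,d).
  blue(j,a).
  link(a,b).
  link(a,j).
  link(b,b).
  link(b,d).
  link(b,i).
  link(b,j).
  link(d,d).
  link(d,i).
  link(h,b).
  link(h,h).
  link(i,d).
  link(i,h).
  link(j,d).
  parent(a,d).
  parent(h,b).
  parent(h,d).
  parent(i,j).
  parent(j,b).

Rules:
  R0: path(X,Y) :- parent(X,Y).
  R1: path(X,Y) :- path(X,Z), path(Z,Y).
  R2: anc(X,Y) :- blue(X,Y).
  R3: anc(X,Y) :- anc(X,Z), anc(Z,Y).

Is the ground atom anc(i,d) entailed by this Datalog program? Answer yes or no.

round 1: derive anc(a,a) via R2 from blue(a,a)
round 1: derive anc(a,d) via R2 from blue(a,d)
round 1: derive anc(a,h) via R2 from blue(a,h)
round 1: derive anc(b,i) via R2 from blue(b,i)
round 1: derive anc(d,b) via R2 from blue(d,b)
round 1: derive anc(d,i) via R2 from blue(d,i)
round 1: derive anc(d,j) via R2 from blue(d,j)
round 1: derive anc(h,d) via R2 from blue(h,d)
round 1: derive anc(j,a) via R2 from blue(j,a)
round 2: derive anc(a,b) via R3 from anc(a,d), anc(d,b)
round 2: derive anc(a,i) via R3 from anc(a,d), anc(d,i)
round 2: derive anc(a,j) via R3 from anc(a,d), anc(d,j)
round 2: derive anc(d,a) via R3 from anc(d,j), anc(j,a)
round 2: derive anc(h,b) via R3 from anc(h,d), anc(d,b)
round 2: derive anc(h,i) via R3 from anc(h,d), anc(d,i)
round 2: derive anc(h,j) via R3 from anc(h,d), anc(d,j)
round 2: derive anc(j,d) via R3 from anc(j,a), anc(a,d)
round 2: derive anc(j,h) via R3 from anc(j,a), anc(a,h)
round 3: derive anc(d,d) via R3 from anc(d,a), anc(a,d)
round 3: derive anc(d,h) via R3 from anc(d,a), anc(a,h)
round 3: derive anc(h,a) via R3 from anc(h,d), anc(d,a)
round 3: derive anc(h,h) via R3 from anc(h,j), anc(j,h)
round 3: derive anc(j,b) via R3 from anc(j,a), anc(a,b)
round 3: derive anc(j,i) via R3 from anc(j,a), anc(a,i)
round 3: derive anc(j,j) via R3 from anc(j,a), anc(a,j)

no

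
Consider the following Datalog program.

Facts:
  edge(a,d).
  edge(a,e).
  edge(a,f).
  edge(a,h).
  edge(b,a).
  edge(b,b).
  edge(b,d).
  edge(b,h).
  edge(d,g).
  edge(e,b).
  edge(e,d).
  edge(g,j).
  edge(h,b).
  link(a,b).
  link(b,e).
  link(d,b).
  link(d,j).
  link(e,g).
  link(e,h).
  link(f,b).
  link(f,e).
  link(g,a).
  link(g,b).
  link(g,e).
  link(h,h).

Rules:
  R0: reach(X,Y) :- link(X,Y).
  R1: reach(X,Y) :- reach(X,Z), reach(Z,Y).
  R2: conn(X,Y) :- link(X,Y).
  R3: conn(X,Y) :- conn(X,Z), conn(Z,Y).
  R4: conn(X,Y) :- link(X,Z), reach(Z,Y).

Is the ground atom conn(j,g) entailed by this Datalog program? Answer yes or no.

round 1: derive reach(a,b) via R0 from link(a,b)
round 1: derive reach(b,e) via R0 from link(b,e)
round 1: derive reach(d,b) via R0 from link(d,b)
round 1: derive reach(d,j) via R0 from link(d,j)
round 1: derive reach(e,g) via R0 from link(e,g)
round 1: derive reach(e,h) via R0 from link(e,h)
round 1: derive reach(f,b) via R0 from link(f,b)
round 1: derive reach(f,e) via R0 from link(f,e)
round 1: derive reach(g,a) via R0 from link(g,a)
round 1: derive reach(g,b) via R0 from link(g,b)
round 1: derive reach(g,e) via R0 from link(g,e)
round 1: derive reach(h,h) via R0 from link(h,h)
round 1: derive conn(a,b) via R2 from link(a,b)
round 1: derive conn(b,e) via R2 from link(b,e)
round 1: derive conn(d,b) via R2 from link(d,b)
round 1: derive conn(d,j) via R2 from link(d,j)
round 1: derive conn(e,g) via R2 from link(e,g)
round 1: derive conn(e,h) via R2 from link(e,h)
round 1: derive conn(f,b) via R2 from link(f,b)
round 1: derive conn(f,e) via R2 from link(f,e)
round 1: derive conn(g,a) via R2 from link(g,a)
round 1: derive conn(g,b) via R2 from link(g,b)
round 1: derive conn(g,e) via R2 from link(g,e)
round 1: derive conn(h,h) via R2 from link(h,h)
round 2: derive reach(a,e) via R1 from reach(a,b), reach(b,e)
round 2: derive reach(b,g) via R1 from reach(b,e), reach(e,g)
round 2: derive reach(b,h) via R1 from reach(b,e), reach(e,h)
round 2: derive reach(d,e) via R1 from reach(d,b), reach(b,e)
round 2: derive reach(e,a) via R1 from reach(e,g), reach(g,a)
round 2: derive reach(e,b) via R1 from reach(e,g), reach(g,b)
round 2: derive reach(e,e) via R1 from reach(e,g), reach(g,e)
round 2: derive reach(f,g) via R1 from reach(f,e), reach(e,g)
round 2: derive reach(f,h) via R1 from reach(f,e), reach(e,h)
round 2: derive reach(g,g) via R1 from reach(g,e), reach(e,g)
round 2: derive reach(g,h) via R1 from reach(g,e), reach(e,h)
round 2: derive conn(a,e) via R3 from conn(a,b), conn(b,e)
round 2: derive conn(b,g) via R3 from conn(b,e), conn(e,g)
round 2: derive conn(b,h) via R3 from conn(b,e), conn(e,h)
round 2: derive conn(d,e) via R3 from conn(d,b), conn(b,e)
round 2: derive conn(e,a) via R3 from conn(e,g), conn(g,a)
round 2: derive conn(e,b) via R3 from conn(e,g), conn(g,b)
round 2: derive conn(e,e) via R3 from conn(e,g), conn(g,e)
round 2: derive conn(f,g) via R3 from conn(f,e), conn(e,g)
round 2: derive conn(f,h) via R3 from conn(f,e), conn(e,h)
round 2: derive conn(g,g) via R3 from conn(g,e), conn(e,g)
round 2: derive conn(g,h) via R3 from conn(g,e), conn(e,h)
round 3: derive reach(a,a) via R1 from reach(a,e), reach(e,a)
round 3: derive reach(a,g) via R1 from reach(a,b), reach(b,g)
round 3: derive reach(a,h) via R1 from reach(a,b), reach(b,h)
round 3: derive reach(b,a) via R1 from reach(b,e), reach(e,a)
round 3: derive reach(b,b) via R1 from reach(b,e), reach(e,b)
round 3: derive reach(d,a) via R1 from reach(d,e), reach(e,a)
round 3: derive reach(d,g) via R1 from reach(d,b), reach(b,g)
round 3: derive reach(d,h) via R1 from reach(d,b), reach(b,h)
round 3: derive reach(f,a) via R1 from reach(f,e), reach(e,a)
round 3: derive conn(a,a) via R3 from conn(a,e), conn(e,a)
round 3: derive conn(a,g) via R3 from conn(a,b), conn(b,g)
round 3: derive conn(a,h) via R3 from conn(a,b), conn(b,h)
round 3: derive conn(b,a) via R3 from conn(b,e), conn(e,a)
round 3: derive conn(b,b) via R3 from conn(b,e), conn(e,b)
round 3: derive conn(d,a) via R3 from conn(d,e), conn(e,a)
round 3: derive conn(d,g) via R3 from conn(d,b), conn(b,g)
round 3: derive conn(d,h) via R3 from conn(d,b), conn(b,h)
round 3: derive conn(f,a) via R3 from conn(f,e), conn(e,a)

no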